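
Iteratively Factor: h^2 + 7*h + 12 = (h + 4)*(h + 3)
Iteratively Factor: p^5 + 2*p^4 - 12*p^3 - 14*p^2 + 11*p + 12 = (p + 4)*(p^4 - 2*p^3 - 4*p^2 + 2*p + 3) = (p - 1)*(p + 4)*(p^3 - p^2 - 5*p - 3) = (p - 1)*(p + 1)*(p + 4)*(p^2 - 2*p - 3) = (p - 3)*(p - 1)*(p + 1)*(p + 4)*(p + 1)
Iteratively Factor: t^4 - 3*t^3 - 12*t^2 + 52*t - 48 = (t - 2)*(t^3 - t^2 - 14*t + 24) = (t - 2)^2*(t^2 + t - 12) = (t - 3)*(t - 2)^2*(t + 4)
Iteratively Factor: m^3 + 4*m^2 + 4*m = (m + 2)*(m^2 + 2*m) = (m + 2)^2*(m)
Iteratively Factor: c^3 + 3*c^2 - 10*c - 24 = (c + 4)*(c^2 - c - 6) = (c - 3)*(c + 4)*(c + 2)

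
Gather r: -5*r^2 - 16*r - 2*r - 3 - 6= -5*r^2 - 18*r - 9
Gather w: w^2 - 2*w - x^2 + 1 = w^2 - 2*w - x^2 + 1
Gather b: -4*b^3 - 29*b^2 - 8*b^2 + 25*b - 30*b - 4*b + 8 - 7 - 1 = -4*b^3 - 37*b^2 - 9*b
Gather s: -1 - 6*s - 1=-6*s - 2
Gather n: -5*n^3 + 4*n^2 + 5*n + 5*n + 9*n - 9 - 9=-5*n^3 + 4*n^2 + 19*n - 18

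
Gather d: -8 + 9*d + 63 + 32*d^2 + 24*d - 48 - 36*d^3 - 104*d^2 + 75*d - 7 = -36*d^3 - 72*d^2 + 108*d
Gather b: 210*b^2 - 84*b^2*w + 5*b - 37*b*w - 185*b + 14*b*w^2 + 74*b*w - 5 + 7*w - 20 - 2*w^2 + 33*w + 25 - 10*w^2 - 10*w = b^2*(210 - 84*w) + b*(14*w^2 + 37*w - 180) - 12*w^2 + 30*w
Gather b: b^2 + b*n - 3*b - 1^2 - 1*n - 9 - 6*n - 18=b^2 + b*(n - 3) - 7*n - 28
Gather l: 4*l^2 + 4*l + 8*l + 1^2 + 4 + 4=4*l^2 + 12*l + 9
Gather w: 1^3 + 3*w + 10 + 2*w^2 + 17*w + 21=2*w^2 + 20*w + 32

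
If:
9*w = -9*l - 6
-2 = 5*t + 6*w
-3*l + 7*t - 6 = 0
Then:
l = 16/27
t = 10/9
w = -34/27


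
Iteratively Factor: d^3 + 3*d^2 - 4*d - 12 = (d + 2)*(d^2 + d - 6) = (d + 2)*(d + 3)*(d - 2)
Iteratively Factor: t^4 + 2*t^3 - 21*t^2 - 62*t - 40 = (t + 2)*(t^3 - 21*t - 20) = (t - 5)*(t + 2)*(t^2 + 5*t + 4) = (t - 5)*(t + 2)*(t + 4)*(t + 1)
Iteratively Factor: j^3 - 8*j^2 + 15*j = (j - 5)*(j^2 - 3*j) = j*(j - 5)*(j - 3)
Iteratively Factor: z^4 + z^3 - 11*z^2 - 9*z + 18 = (z - 1)*(z^3 + 2*z^2 - 9*z - 18) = (z - 1)*(z + 2)*(z^2 - 9) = (z - 1)*(z + 2)*(z + 3)*(z - 3)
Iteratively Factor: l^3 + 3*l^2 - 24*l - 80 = (l + 4)*(l^2 - l - 20) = (l - 5)*(l + 4)*(l + 4)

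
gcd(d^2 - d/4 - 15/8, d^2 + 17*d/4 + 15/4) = d + 5/4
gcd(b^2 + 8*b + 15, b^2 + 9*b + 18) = b + 3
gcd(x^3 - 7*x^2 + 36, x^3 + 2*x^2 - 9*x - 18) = x^2 - x - 6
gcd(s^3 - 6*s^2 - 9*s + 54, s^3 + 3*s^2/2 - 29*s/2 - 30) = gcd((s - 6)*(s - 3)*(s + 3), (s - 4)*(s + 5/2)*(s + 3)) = s + 3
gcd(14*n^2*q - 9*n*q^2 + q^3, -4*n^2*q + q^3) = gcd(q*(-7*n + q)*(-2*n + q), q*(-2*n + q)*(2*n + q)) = -2*n*q + q^2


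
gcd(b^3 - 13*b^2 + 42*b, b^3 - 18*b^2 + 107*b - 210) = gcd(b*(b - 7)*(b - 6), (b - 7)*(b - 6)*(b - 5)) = b^2 - 13*b + 42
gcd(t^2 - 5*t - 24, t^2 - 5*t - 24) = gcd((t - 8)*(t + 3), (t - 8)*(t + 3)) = t^2 - 5*t - 24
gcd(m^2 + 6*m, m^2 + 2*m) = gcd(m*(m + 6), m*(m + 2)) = m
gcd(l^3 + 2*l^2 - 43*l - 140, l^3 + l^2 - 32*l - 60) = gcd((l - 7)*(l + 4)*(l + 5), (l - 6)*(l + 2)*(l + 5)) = l + 5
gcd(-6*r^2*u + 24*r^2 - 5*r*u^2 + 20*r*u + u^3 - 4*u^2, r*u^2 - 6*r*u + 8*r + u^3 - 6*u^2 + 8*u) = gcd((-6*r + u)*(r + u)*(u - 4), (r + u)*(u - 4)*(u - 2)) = r*u - 4*r + u^2 - 4*u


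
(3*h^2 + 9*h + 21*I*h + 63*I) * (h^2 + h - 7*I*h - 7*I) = 3*h^4 + 12*h^3 + 156*h^2 + 588*h + 441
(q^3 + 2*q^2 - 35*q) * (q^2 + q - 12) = q^5 + 3*q^4 - 45*q^3 - 59*q^2 + 420*q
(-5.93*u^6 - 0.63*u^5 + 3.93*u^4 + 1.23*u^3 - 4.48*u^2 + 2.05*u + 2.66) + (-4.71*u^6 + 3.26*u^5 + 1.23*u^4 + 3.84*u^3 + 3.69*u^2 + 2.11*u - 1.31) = -10.64*u^6 + 2.63*u^5 + 5.16*u^4 + 5.07*u^3 - 0.79*u^2 + 4.16*u + 1.35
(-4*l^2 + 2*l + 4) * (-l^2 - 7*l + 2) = 4*l^4 + 26*l^3 - 26*l^2 - 24*l + 8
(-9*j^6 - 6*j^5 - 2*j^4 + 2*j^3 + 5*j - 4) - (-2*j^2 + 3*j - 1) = -9*j^6 - 6*j^5 - 2*j^4 + 2*j^3 + 2*j^2 + 2*j - 3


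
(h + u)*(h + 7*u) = h^2 + 8*h*u + 7*u^2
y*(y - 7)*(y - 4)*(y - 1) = y^4 - 12*y^3 + 39*y^2 - 28*y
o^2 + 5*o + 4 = (o + 1)*(o + 4)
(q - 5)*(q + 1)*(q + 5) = q^3 + q^2 - 25*q - 25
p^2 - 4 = (p - 2)*(p + 2)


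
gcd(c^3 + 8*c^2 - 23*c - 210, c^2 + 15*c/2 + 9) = c + 6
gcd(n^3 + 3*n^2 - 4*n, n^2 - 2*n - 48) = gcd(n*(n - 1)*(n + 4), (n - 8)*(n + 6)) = 1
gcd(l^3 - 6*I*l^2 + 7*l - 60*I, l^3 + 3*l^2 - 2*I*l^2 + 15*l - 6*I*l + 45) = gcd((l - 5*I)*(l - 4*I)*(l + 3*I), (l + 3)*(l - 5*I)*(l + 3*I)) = l^2 - 2*I*l + 15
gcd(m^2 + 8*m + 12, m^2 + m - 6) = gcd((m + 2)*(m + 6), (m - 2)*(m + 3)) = 1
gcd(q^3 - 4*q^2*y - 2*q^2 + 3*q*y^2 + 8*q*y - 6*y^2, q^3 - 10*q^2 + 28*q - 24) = q - 2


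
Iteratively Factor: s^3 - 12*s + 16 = (s - 2)*(s^2 + 2*s - 8) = (s - 2)^2*(s + 4)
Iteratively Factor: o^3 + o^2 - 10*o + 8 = (o + 4)*(o^2 - 3*o + 2) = (o - 2)*(o + 4)*(o - 1)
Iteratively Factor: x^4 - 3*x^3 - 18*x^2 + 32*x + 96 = (x + 2)*(x^3 - 5*x^2 - 8*x + 48) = (x - 4)*(x + 2)*(x^2 - x - 12) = (x - 4)^2*(x + 2)*(x + 3)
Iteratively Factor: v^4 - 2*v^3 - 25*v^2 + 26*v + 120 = (v + 4)*(v^3 - 6*v^2 - v + 30) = (v - 5)*(v + 4)*(v^2 - v - 6) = (v - 5)*(v - 3)*(v + 4)*(v + 2)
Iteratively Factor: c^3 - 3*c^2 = (c - 3)*(c^2) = c*(c - 3)*(c)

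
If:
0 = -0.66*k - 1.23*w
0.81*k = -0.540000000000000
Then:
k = -0.67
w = 0.36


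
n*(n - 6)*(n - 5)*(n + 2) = n^4 - 9*n^3 + 8*n^2 + 60*n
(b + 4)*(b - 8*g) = b^2 - 8*b*g + 4*b - 32*g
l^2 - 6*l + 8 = (l - 4)*(l - 2)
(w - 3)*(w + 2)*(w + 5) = w^3 + 4*w^2 - 11*w - 30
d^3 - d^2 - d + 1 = (d - 1)^2*(d + 1)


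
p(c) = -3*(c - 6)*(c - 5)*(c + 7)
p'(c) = -3*(c - 6)*(c - 5) - 3*(c - 6)*(c + 7) - 3*(c - 5)*(c + 7) = -9*c^2 + 24*c + 141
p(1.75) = -362.58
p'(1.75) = 155.44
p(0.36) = -577.82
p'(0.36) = 148.47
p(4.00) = -66.00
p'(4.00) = 93.00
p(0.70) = -526.45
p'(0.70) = 153.39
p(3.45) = -123.91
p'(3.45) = 116.68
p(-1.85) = -830.79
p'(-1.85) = 65.80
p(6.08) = -3.39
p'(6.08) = -45.78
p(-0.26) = -665.80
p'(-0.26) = 134.15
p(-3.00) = -864.00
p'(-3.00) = -12.00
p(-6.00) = -396.00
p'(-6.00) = -327.00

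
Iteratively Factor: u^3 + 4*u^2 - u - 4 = (u - 1)*(u^2 + 5*u + 4) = (u - 1)*(u + 1)*(u + 4)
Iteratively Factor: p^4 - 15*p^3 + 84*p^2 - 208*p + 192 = (p - 4)*(p^3 - 11*p^2 + 40*p - 48) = (p - 4)^2*(p^2 - 7*p + 12) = (p - 4)^3*(p - 3)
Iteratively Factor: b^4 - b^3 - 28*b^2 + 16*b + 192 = (b - 4)*(b^3 + 3*b^2 - 16*b - 48) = (b - 4)*(b + 4)*(b^2 - b - 12) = (b - 4)^2*(b + 4)*(b + 3)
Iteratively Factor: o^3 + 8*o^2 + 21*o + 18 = (o + 3)*(o^2 + 5*o + 6) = (o + 3)^2*(o + 2)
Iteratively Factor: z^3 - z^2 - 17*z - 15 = (z - 5)*(z^2 + 4*z + 3) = (z - 5)*(z + 3)*(z + 1)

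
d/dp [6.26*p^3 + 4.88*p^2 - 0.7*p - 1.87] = 18.78*p^2 + 9.76*p - 0.7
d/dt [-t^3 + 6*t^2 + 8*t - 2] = -3*t^2 + 12*t + 8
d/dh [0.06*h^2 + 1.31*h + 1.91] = 0.12*h + 1.31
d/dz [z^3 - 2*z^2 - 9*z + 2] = 3*z^2 - 4*z - 9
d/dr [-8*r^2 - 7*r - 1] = -16*r - 7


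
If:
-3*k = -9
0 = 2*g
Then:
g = 0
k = 3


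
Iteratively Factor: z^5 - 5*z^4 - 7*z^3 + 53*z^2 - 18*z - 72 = (z + 3)*(z^4 - 8*z^3 + 17*z^2 + 2*z - 24) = (z - 2)*(z + 3)*(z^3 - 6*z^2 + 5*z + 12) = (z - 3)*(z - 2)*(z + 3)*(z^2 - 3*z - 4) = (z - 3)*(z - 2)*(z + 1)*(z + 3)*(z - 4)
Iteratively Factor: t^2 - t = (t - 1)*(t)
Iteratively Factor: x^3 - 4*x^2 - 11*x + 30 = (x + 3)*(x^2 - 7*x + 10) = (x - 2)*(x + 3)*(x - 5)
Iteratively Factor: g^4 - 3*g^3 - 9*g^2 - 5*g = (g + 1)*(g^3 - 4*g^2 - 5*g) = (g - 5)*(g + 1)*(g^2 + g) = g*(g - 5)*(g + 1)*(g + 1)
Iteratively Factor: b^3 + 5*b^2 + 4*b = (b + 1)*(b^2 + 4*b) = (b + 1)*(b + 4)*(b)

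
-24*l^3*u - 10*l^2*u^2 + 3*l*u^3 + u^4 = u*(-3*l + u)*(2*l + u)*(4*l + u)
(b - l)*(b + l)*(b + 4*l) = b^3 + 4*b^2*l - b*l^2 - 4*l^3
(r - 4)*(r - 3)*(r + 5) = r^3 - 2*r^2 - 23*r + 60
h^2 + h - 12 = (h - 3)*(h + 4)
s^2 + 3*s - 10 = (s - 2)*(s + 5)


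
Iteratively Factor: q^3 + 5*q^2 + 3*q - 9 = (q - 1)*(q^2 + 6*q + 9) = (q - 1)*(q + 3)*(q + 3)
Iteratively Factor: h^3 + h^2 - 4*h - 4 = (h + 2)*(h^2 - h - 2) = (h + 1)*(h + 2)*(h - 2)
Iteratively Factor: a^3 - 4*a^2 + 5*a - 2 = (a - 1)*(a^2 - 3*a + 2) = (a - 1)^2*(a - 2)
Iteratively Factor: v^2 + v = (v + 1)*(v)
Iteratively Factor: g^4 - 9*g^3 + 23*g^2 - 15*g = (g - 3)*(g^3 - 6*g^2 + 5*g) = (g - 5)*(g - 3)*(g^2 - g) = g*(g - 5)*(g - 3)*(g - 1)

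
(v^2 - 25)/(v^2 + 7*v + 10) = (v - 5)/(v + 2)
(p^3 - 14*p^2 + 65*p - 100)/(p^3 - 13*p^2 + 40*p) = (p^2 - 9*p + 20)/(p*(p - 8))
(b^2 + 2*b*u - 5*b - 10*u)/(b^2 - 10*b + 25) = (b + 2*u)/(b - 5)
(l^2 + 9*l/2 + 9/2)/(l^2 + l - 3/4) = 2*(l + 3)/(2*l - 1)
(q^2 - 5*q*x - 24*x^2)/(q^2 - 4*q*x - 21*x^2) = (-q + 8*x)/(-q + 7*x)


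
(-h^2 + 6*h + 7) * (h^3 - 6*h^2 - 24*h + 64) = -h^5 + 12*h^4 - 5*h^3 - 250*h^2 + 216*h + 448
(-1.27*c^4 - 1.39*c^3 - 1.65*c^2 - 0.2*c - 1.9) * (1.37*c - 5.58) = -1.7399*c^5 + 5.1823*c^4 + 5.4957*c^3 + 8.933*c^2 - 1.487*c + 10.602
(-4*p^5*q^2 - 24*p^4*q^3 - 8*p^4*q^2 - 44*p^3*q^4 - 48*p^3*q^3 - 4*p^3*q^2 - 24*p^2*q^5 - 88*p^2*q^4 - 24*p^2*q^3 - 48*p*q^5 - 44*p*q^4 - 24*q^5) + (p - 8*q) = -4*p^5*q^2 - 24*p^4*q^3 - 8*p^4*q^2 - 44*p^3*q^4 - 48*p^3*q^3 - 4*p^3*q^2 - 24*p^2*q^5 - 88*p^2*q^4 - 24*p^2*q^3 - 48*p*q^5 - 44*p*q^4 + p - 24*q^5 - 8*q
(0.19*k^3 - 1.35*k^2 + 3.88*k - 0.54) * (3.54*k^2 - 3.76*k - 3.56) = 0.6726*k^5 - 5.4934*k^4 + 18.1348*k^3 - 11.6944*k^2 - 11.7824*k + 1.9224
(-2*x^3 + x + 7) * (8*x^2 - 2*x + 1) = -16*x^5 + 4*x^4 + 6*x^3 + 54*x^2 - 13*x + 7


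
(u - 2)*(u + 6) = u^2 + 4*u - 12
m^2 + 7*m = m*(m + 7)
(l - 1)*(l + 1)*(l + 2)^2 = l^4 + 4*l^3 + 3*l^2 - 4*l - 4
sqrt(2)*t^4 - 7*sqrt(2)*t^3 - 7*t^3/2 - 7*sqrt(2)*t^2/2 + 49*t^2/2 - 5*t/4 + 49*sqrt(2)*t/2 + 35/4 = (t - 7)*(t - 5*sqrt(2)/2)*(t + sqrt(2)/2)*(sqrt(2)*t + 1/2)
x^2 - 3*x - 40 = (x - 8)*(x + 5)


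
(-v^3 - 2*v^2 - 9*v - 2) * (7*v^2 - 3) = -7*v^5 - 14*v^4 - 60*v^3 - 8*v^2 + 27*v + 6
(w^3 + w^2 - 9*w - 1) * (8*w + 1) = 8*w^4 + 9*w^3 - 71*w^2 - 17*w - 1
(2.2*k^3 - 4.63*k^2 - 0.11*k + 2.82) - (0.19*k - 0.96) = 2.2*k^3 - 4.63*k^2 - 0.3*k + 3.78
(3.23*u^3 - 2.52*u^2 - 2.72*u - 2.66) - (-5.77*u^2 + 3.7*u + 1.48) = 3.23*u^3 + 3.25*u^2 - 6.42*u - 4.14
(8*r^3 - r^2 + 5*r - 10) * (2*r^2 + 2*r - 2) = 16*r^5 + 14*r^4 - 8*r^3 - 8*r^2 - 30*r + 20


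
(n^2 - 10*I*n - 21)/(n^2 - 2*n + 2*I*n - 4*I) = (n^2 - 10*I*n - 21)/(n^2 + 2*n*(-1 + I) - 4*I)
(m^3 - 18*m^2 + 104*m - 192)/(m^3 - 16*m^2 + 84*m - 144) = (m - 8)/(m - 6)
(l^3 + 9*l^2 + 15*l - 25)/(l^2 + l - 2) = (l^2 + 10*l + 25)/(l + 2)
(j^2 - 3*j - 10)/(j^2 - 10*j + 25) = (j + 2)/(j - 5)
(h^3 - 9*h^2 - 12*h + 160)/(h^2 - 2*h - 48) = (h^2 - h - 20)/(h + 6)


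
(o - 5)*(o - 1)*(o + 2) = o^3 - 4*o^2 - 7*o + 10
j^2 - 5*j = j*(j - 5)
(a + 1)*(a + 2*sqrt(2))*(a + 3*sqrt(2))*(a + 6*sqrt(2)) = a^4 + a^3 + 11*sqrt(2)*a^3 + 11*sqrt(2)*a^2 + 72*a^2 + 72*a + 72*sqrt(2)*a + 72*sqrt(2)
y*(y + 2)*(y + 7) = y^3 + 9*y^2 + 14*y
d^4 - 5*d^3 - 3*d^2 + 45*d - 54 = (d - 3)^2*(d - 2)*(d + 3)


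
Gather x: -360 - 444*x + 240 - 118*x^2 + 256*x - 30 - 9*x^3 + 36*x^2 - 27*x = -9*x^3 - 82*x^2 - 215*x - 150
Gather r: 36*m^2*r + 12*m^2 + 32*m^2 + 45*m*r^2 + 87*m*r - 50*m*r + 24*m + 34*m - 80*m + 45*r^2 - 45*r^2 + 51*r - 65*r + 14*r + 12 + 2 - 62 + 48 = 44*m^2 + 45*m*r^2 - 22*m + r*(36*m^2 + 37*m)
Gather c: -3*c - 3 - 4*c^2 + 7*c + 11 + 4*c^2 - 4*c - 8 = 0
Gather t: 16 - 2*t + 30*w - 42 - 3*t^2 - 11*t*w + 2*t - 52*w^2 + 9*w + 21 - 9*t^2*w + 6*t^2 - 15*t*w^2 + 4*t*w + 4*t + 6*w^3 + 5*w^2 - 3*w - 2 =t^2*(3 - 9*w) + t*(-15*w^2 - 7*w + 4) + 6*w^3 - 47*w^2 + 36*w - 7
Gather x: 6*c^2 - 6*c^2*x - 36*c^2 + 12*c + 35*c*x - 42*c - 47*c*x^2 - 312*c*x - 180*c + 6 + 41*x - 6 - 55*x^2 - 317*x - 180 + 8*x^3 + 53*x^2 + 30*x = -30*c^2 - 210*c + 8*x^3 + x^2*(-47*c - 2) + x*(-6*c^2 - 277*c - 246) - 180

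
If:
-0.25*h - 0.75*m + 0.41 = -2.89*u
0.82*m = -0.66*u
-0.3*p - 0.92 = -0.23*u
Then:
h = 13.9746341463415*u + 1.64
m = -0.804878048780488*u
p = 0.766666666666667*u - 3.06666666666667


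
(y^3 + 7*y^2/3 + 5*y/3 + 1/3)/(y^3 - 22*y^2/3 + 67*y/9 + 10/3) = 3*(y^2 + 2*y + 1)/(3*y^2 - 23*y + 30)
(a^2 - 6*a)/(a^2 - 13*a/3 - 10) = 3*a/(3*a + 5)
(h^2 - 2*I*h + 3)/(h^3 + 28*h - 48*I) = (h^2 - 2*I*h + 3)/(h^3 + 28*h - 48*I)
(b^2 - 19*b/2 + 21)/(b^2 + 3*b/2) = (2*b^2 - 19*b + 42)/(b*(2*b + 3))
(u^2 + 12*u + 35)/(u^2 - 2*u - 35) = (u + 7)/(u - 7)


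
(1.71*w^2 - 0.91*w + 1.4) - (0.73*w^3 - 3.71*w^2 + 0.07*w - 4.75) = -0.73*w^3 + 5.42*w^2 - 0.98*w + 6.15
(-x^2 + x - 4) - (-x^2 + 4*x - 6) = 2 - 3*x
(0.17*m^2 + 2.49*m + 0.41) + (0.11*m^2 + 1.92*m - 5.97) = 0.28*m^2 + 4.41*m - 5.56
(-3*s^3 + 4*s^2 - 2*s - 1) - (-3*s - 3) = -3*s^3 + 4*s^2 + s + 2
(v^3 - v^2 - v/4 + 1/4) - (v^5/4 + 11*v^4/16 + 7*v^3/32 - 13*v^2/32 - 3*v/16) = -v^5/4 - 11*v^4/16 + 25*v^3/32 - 19*v^2/32 - v/16 + 1/4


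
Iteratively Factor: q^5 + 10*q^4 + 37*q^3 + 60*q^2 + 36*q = (q)*(q^4 + 10*q^3 + 37*q^2 + 60*q + 36) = q*(q + 2)*(q^3 + 8*q^2 + 21*q + 18) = q*(q + 2)*(q + 3)*(q^2 + 5*q + 6) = q*(q + 2)^2*(q + 3)*(q + 3)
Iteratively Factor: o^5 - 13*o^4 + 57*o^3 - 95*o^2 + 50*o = (o - 5)*(o^4 - 8*o^3 + 17*o^2 - 10*o) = o*(o - 5)*(o^3 - 8*o^2 + 17*o - 10) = o*(o - 5)^2*(o^2 - 3*o + 2) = o*(o - 5)^2*(o - 1)*(o - 2)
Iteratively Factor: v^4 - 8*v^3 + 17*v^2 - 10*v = (v - 2)*(v^3 - 6*v^2 + 5*v) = (v - 2)*(v - 1)*(v^2 - 5*v) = v*(v - 2)*(v - 1)*(v - 5)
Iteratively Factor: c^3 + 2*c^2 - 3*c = (c)*(c^2 + 2*c - 3) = c*(c + 3)*(c - 1)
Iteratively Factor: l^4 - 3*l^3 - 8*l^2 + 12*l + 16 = (l - 2)*(l^3 - l^2 - 10*l - 8) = (l - 2)*(l + 2)*(l^2 - 3*l - 4) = (l - 4)*(l - 2)*(l + 2)*(l + 1)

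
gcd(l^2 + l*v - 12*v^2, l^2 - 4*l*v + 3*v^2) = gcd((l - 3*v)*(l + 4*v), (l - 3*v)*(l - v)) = -l + 3*v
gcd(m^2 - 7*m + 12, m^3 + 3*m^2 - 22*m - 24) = m - 4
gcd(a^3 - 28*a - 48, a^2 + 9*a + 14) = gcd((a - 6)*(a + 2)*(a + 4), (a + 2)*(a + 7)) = a + 2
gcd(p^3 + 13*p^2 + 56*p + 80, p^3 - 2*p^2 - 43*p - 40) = p + 5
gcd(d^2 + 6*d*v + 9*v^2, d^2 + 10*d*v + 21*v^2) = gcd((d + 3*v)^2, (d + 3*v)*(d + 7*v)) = d + 3*v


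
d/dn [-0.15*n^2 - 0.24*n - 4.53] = -0.3*n - 0.24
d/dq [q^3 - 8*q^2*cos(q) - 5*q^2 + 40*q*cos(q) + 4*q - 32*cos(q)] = 8*q^2*sin(q) + 3*q^2 - 40*q*sin(q) - 16*q*cos(q) - 10*q + 32*sin(q) + 40*cos(q) + 4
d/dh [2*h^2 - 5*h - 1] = 4*h - 5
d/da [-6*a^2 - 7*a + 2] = -12*a - 7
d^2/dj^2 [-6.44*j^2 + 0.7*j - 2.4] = -12.8800000000000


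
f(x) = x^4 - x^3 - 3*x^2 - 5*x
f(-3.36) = 148.32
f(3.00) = 12.00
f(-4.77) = 581.82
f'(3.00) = 58.00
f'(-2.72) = -91.37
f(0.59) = -4.08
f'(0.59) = -8.76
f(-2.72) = 66.26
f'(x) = 4*x^3 - 3*x^2 - 6*x - 5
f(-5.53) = 1040.21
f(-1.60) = 10.97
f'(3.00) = 58.00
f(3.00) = 12.00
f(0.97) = -7.70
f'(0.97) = -9.99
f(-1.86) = 17.32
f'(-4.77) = -478.76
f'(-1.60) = -19.46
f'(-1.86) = -29.96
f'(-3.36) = -170.44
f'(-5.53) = -740.01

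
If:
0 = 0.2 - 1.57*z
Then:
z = 0.13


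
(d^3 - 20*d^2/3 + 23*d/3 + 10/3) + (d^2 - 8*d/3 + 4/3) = d^3 - 17*d^2/3 + 5*d + 14/3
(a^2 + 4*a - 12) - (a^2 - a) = 5*a - 12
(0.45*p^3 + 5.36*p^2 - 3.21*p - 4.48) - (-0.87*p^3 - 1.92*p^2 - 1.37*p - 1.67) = 1.32*p^3 + 7.28*p^2 - 1.84*p - 2.81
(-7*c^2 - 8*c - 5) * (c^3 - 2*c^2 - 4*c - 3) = -7*c^5 + 6*c^4 + 39*c^3 + 63*c^2 + 44*c + 15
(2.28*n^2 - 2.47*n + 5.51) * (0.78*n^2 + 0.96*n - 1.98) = 1.7784*n^4 + 0.262199999999999*n^3 - 2.5878*n^2 + 10.1802*n - 10.9098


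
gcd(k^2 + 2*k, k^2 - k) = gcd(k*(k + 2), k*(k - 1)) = k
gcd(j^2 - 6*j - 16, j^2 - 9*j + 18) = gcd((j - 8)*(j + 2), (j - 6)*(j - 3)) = 1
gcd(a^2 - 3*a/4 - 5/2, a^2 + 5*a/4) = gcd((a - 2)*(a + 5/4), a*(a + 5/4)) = a + 5/4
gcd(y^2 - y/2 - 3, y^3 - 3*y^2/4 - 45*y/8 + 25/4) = y - 2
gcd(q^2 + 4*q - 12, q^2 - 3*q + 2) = q - 2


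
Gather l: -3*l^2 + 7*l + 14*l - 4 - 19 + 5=-3*l^2 + 21*l - 18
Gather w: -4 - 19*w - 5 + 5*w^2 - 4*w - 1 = 5*w^2 - 23*w - 10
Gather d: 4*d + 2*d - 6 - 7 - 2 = 6*d - 15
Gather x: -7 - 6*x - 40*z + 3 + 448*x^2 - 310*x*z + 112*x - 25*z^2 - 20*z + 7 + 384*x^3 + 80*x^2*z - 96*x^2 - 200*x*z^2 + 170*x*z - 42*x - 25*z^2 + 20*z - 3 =384*x^3 + x^2*(80*z + 352) + x*(-200*z^2 - 140*z + 64) - 50*z^2 - 40*z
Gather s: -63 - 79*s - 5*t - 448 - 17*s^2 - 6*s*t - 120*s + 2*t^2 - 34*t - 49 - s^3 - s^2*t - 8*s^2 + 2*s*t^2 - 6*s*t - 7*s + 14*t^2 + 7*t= -s^3 + s^2*(-t - 25) + s*(2*t^2 - 12*t - 206) + 16*t^2 - 32*t - 560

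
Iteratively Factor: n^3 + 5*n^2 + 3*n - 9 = (n + 3)*(n^2 + 2*n - 3) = (n - 1)*(n + 3)*(n + 3)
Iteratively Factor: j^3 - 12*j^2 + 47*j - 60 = (j - 4)*(j^2 - 8*j + 15) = (j - 4)*(j - 3)*(j - 5)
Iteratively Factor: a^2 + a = (a)*(a + 1)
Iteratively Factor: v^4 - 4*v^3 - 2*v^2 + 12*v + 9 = (v + 1)*(v^3 - 5*v^2 + 3*v + 9) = (v - 3)*(v + 1)*(v^2 - 2*v - 3) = (v - 3)*(v + 1)^2*(v - 3)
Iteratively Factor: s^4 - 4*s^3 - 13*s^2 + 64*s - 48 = (s - 3)*(s^3 - s^2 - 16*s + 16) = (s - 3)*(s - 1)*(s^2 - 16) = (s - 3)*(s - 1)*(s + 4)*(s - 4)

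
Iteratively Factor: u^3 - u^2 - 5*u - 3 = (u + 1)*(u^2 - 2*u - 3) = (u - 3)*(u + 1)*(u + 1)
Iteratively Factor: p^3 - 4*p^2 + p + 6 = (p - 2)*(p^2 - 2*p - 3) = (p - 2)*(p + 1)*(p - 3)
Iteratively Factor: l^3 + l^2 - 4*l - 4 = (l + 1)*(l^2 - 4) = (l + 1)*(l + 2)*(l - 2)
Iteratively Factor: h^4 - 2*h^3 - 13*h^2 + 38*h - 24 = (h - 2)*(h^3 - 13*h + 12) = (h - 2)*(h + 4)*(h^2 - 4*h + 3) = (h - 2)*(h - 1)*(h + 4)*(h - 3)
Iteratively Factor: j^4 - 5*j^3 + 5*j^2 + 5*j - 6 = (j - 3)*(j^3 - 2*j^2 - j + 2) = (j - 3)*(j + 1)*(j^2 - 3*j + 2) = (j - 3)*(j - 1)*(j + 1)*(j - 2)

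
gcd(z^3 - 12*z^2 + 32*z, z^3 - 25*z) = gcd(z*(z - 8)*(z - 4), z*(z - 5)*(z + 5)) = z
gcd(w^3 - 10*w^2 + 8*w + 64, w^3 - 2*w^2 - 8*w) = w^2 - 2*w - 8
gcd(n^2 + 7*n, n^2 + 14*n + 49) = n + 7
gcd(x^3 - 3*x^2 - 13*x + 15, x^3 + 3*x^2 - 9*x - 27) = x + 3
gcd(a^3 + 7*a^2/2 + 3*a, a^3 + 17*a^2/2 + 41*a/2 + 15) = a^2 + 7*a/2 + 3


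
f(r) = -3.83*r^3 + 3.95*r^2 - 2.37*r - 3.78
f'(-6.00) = -463.41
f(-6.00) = 979.92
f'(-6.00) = -463.41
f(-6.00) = 979.92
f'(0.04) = -2.07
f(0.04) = -3.87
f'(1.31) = -11.74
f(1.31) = -8.72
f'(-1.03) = -22.70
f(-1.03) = 7.04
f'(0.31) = -1.03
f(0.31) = -4.25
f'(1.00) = -5.96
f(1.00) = -6.03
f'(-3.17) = -142.87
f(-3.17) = 165.43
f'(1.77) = -24.38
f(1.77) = -16.84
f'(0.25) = -1.11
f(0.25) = -4.19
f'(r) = -11.49*r^2 + 7.9*r - 2.37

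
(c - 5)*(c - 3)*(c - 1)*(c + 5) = c^4 - 4*c^3 - 22*c^2 + 100*c - 75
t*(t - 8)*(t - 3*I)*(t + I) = t^4 - 8*t^3 - 2*I*t^3 + 3*t^2 + 16*I*t^2 - 24*t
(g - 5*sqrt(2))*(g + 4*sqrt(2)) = g^2 - sqrt(2)*g - 40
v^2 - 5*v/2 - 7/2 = (v - 7/2)*(v + 1)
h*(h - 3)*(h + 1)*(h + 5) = h^4 + 3*h^3 - 13*h^2 - 15*h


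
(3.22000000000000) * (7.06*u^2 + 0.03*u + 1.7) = 22.7332*u^2 + 0.0966*u + 5.474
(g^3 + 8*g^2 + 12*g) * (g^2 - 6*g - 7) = g^5 + 2*g^4 - 43*g^3 - 128*g^2 - 84*g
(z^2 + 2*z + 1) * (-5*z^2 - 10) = -5*z^4 - 10*z^3 - 15*z^2 - 20*z - 10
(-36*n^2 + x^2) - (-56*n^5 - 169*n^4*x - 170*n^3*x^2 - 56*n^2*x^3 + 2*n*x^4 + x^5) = 56*n^5 + 169*n^4*x + 170*n^3*x^2 + 56*n^2*x^3 - 36*n^2 - 2*n*x^4 - x^5 + x^2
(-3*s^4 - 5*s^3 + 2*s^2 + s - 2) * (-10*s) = 30*s^5 + 50*s^4 - 20*s^3 - 10*s^2 + 20*s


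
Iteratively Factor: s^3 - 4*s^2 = (s)*(s^2 - 4*s) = s*(s - 4)*(s)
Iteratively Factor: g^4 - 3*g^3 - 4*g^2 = (g)*(g^3 - 3*g^2 - 4*g) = g*(g + 1)*(g^2 - 4*g) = g*(g - 4)*(g + 1)*(g)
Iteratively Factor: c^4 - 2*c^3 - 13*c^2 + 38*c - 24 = (c + 4)*(c^3 - 6*c^2 + 11*c - 6) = (c - 1)*(c + 4)*(c^2 - 5*c + 6) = (c - 2)*(c - 1)*(c + 4)*(c - 3)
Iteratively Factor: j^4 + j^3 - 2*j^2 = (j)*(j^3 + j^2 - 2*j) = j*(j - 1)*(j^2 + 2*j) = j*(j - 1)*(j + 2)*(j)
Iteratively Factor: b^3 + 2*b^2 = (b + 2)*(b^2) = b*(b + 2)*(b)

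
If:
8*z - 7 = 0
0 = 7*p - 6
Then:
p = 6/7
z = 7/8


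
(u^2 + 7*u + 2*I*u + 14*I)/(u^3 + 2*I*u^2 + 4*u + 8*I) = (u + 7)/(u^2 + 4)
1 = 1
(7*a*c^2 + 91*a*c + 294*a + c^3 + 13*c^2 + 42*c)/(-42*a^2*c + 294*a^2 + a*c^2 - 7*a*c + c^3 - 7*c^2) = (-c^2 - 13*c - 42)/(6*a*c - 42*a - c^2 + 7*c)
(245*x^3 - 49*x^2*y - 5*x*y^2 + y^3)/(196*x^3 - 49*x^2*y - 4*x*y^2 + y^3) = (5*x - y)/(4*x - y)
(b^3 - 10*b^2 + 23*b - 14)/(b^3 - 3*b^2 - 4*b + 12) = (b^2 - 8*b + 7)/(b^2 - b - 6)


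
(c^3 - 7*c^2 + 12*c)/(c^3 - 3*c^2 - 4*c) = (c - 3)/(c + 1)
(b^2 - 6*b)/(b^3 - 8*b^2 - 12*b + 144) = b/(b^2 - 2*b - 24)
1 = 1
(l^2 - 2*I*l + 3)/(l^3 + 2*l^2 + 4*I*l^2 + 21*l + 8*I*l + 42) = (l + I)/(l^2 + l*(2 + 7*I) + 14*I)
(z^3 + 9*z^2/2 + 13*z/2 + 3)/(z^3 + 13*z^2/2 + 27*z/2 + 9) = (z + 1)/(z + 3)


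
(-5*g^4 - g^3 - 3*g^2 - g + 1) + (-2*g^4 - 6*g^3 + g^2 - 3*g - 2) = -7*g^4 - 7*g^3 - 2*g^2 - 4*g - 1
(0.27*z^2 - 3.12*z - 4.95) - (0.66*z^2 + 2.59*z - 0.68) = -0.39*z^2 - 5.71*z - 4.27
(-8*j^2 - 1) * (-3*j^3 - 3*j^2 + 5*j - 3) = 24*j^5 + 24*j^4 - 37*j^3 + 27*j^2 - 5*j + 3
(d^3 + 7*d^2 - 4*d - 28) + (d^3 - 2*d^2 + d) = 2*d^3 + 5*d^2 - 3*d - 28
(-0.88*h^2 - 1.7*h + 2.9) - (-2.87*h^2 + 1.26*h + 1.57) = 1.99*h^2 - 2.96*h + 1.33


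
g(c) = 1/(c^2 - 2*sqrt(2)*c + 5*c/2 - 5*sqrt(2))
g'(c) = (-2*c - 5/2 + 2*sqrt(2))/(c^2 - 2*sqrt(2)*c + 5*c/2 - 5*sqrt(2))^2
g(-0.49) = -0.15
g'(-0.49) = 0.03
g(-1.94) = -0.37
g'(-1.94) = 0.59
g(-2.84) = 0.52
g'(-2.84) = 1.62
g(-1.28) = -0.20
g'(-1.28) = 0.11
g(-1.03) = -0.18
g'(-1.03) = 0.07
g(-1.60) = -0.25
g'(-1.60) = 0.22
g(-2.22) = -0.71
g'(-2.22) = 2.39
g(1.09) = -0.16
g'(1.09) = -0.05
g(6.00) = 0.04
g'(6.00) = -0.02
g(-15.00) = 0.00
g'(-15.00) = 0.00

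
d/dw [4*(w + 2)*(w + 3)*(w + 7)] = 12*w^2 + 96*w + 164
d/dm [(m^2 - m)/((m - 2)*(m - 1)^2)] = (2 - m^2)/(m^4 - 6*m^3 + 13*m^2 - 12*m + 4)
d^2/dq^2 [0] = 0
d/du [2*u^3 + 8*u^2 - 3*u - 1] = 6*u^2 + 16*u - 3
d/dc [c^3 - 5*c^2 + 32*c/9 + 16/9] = 3*c^2 - 10*c + 32/9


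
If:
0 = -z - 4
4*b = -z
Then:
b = 1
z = -4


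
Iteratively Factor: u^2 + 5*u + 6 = (u + 3)*(u + 2)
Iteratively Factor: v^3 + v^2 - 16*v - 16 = (v + 4)*(v^2 - 3*v - 4) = (v + 1)*(v + 4)*(v - 4)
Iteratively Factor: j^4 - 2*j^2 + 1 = (j + 1)*(j^3 - j^2 - j + 1) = (j - 1)*(j + 1)*(j^2 - 1) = (j - 1)*(j + 1)^2*(j - 1)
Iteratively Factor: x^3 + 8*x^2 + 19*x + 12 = (x + 3)*(x^2 + 5*x + 4) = (x + 3)*(x + 4)*(x + 1)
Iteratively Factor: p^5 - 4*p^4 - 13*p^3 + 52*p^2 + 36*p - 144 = (p - 3)*(p^4 - p^3 - 16*p^2 + 4*p + 48) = (p - 3)*(p + 2)*(p^3 - 3*p^2 - 10*p + 24) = (p - 3)*(p - 2)*(p + 2)*(p^2 - p - 12) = (p - 4)*(p - 3)*(p - 2)*(p + 2)*(p + 3)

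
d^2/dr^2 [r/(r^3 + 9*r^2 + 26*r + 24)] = 2*(r*(3*r^2 + 18*r + 26)^2 - (3*r^2 + 3*r*(r + 3) + 18*r + 26)*(r^3 + 9*r^2 + 26*r + 24))/(r^3 + 9*r^2 + 26*r + 24)^3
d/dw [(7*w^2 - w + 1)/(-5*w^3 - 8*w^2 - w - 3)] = (35*w^4 - 10*w^3 - 26*w + 4)/(25*w^6 + 80*w^5 + 74*w^4 + 46*w^3 + 49*w^2 + 6*w + 9)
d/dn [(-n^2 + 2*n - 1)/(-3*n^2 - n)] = (7*n^2 - 6*n - 1)/(n^2*(9*n^2 + 6*n + 1))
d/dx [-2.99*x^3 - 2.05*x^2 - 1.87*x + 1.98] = -8.97*x^2 - 4.1*x - 1.87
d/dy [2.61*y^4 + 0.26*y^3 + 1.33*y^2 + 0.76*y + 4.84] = 10.44*y^3 + 0.78*y^2 + 2.66*y + 0.76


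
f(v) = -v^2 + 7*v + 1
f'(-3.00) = 13.00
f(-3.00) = -29.00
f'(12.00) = -17.00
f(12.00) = -59.00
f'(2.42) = 2.16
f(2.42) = 12.08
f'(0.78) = 5.44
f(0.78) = 5.85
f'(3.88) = -0.76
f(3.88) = 13.11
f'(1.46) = 4.08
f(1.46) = 9.09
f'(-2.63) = 12.26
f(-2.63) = -24.33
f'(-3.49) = 13.98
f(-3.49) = -35.61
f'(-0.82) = 8.64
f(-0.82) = -5.41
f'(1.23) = 4.54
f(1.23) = 8.10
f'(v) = 7 - 2*v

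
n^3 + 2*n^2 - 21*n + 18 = (n - 3)*(n - 1)*(n + 6)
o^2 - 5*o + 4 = (o - 4)*(o - 1)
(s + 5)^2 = s^2 + 10*s + 25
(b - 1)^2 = b^2 - 2*b + 1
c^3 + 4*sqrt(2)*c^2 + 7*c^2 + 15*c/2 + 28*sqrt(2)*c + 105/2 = (c + 7)*(c + 3*sqrt(2)/2)*(c + 5*sqrt(2)/2)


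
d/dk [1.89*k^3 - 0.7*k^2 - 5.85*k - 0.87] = 5.67*k^2 - 1.4*k - 5.85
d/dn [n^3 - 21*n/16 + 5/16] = 3*n^2 - 21/16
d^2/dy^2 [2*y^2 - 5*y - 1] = 4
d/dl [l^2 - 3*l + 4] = 2*l - 3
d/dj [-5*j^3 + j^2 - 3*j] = -15*j^2 + 2*j - 3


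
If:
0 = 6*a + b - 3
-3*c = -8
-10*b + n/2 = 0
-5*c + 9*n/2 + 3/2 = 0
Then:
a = 1549/3240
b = 71/540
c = 8/3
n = 71/27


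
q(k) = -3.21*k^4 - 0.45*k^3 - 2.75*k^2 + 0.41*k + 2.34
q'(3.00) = -374.92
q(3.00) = -293.34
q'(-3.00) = 351.44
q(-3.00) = -271.50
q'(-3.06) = 372.50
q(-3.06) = -293.21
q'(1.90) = -102.98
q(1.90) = -51.73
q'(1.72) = -78.38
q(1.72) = -35.47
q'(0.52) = -4.62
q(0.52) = 1.51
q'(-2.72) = 263.77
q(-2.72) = -185.77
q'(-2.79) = 284.10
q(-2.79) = -204.94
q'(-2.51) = 208.75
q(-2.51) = -136.31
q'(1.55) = -59.17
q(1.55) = -23.84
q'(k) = -12.84*k^3 - 1.35*k^2 - 5.5*k + 0.41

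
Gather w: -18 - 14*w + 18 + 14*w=0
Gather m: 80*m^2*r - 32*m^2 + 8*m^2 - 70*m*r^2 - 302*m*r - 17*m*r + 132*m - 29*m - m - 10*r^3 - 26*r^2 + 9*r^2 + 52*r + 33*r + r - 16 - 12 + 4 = m^2*(80*r - 24) + m*(-70*r^2 - 319*r + 102) - 10*r^3 - 17*r^2 + 86*r - 24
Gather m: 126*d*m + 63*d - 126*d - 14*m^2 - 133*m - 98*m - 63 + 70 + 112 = -63*d - 14*m^2 + m*(126*d - 231) + 119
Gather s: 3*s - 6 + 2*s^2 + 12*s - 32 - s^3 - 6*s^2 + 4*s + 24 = -s^3 - 4*s^2 + 19*s - 14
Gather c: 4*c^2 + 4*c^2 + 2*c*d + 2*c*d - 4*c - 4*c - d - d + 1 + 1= 8*c^2 + c*(4*d - 8) - 2*d + 2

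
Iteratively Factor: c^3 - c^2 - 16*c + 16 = (c - 4)*(c^2 + 3*c - 4) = (c - 4)*(c + 4)*(c - 1)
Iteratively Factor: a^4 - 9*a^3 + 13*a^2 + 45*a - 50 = (a - 5)*(a^3 - 4*a^2 - 7*a + 10) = (a - 5)*(a + 2)*(a^2 - 6*a + 5) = (a - 5)*(a - 1)*(a + 2)*(a - 5)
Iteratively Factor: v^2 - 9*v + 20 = (v - 5)*(v - 4)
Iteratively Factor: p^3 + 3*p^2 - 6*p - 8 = (p + 4)*(p^2 - p - 2) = (p + 1)*(p + 4)*(p - 2)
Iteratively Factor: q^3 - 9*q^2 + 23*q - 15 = (q - 5)*(q^2 - 4*q + 3) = (q - 5)*(q - 3)*(q - 1)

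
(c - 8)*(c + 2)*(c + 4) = c^3 - 2*c^2 - 40*c - 64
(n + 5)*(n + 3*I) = n^2 + 5*n + 3*I*n + 15*I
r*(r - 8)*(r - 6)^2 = r^4 - 20*r^3 + 132*r^2 - 288*r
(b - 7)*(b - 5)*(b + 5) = b^3 - 7*b^2 - 25*b + 175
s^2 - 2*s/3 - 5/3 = (s - 5/3)*(s + 1)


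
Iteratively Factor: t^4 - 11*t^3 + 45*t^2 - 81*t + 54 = (t - 2)*(t^3 - 9*t^2 + 27*t - 27) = (t - 3)*(t - 2)*(t^2 - 6*t + 9) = (t - 3)^2*(t - 2)*(t - 3)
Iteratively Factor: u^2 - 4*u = (u)*(u - 4)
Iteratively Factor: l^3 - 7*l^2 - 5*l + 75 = (l + 3)*(l^2 - 10*l + 25) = (l - 5)*(l + 3)*(l - 5)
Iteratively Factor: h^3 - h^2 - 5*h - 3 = (h - 3)*(h^2 + 2*h + 1) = (h - 3)*(h + 1)*(h + 1)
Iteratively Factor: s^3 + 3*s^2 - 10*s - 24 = (s + 4)*(s^2 - s - 6) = (s - 3)*(s + 4)*(s + 2)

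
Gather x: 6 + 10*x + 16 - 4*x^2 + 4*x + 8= -4*x^2 + 14*x + 30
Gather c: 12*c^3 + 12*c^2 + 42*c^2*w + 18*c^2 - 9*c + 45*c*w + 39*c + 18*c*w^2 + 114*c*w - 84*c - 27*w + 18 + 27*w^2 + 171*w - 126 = 12*c^3 + c^2*(42*w + 30) + c*(18*w^2 + 159*w - 54) + 27*w^2 + 144*w - 108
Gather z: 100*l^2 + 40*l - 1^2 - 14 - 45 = 100*l^2 + 40*l - 60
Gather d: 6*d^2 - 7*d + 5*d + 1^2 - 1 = 6*d^2 - 2*d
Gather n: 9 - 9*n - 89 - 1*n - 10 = -10*n - 90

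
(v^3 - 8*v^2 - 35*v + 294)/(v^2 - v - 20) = (-v^3 + 8*v^2 + 35*v - 294)/(-v^2 + v + 20)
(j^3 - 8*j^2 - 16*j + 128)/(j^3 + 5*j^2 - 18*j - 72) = (j^2 - 4*j - 32)/(j^2 + 9*j + 18)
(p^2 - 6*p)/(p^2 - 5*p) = (p - 6)/(p - 5)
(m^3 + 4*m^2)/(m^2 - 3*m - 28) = m^2/(m - 7)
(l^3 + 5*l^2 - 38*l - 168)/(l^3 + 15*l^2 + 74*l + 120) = (l^2 + l - 42)/(l^2 + 11*l + 30)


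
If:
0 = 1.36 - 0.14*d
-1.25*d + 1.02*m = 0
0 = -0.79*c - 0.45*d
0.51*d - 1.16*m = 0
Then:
No Solution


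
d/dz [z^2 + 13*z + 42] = 2*z + 13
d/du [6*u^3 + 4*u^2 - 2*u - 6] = 18*u^2 + 8*u - 2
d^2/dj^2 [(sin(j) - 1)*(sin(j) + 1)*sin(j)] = (7 - 9*sin(j)^2)*sin(j)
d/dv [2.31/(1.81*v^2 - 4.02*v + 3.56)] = (9.2862 - 8.3622*v)/(1.81*v^2 - 4.02*v + 3.56)^2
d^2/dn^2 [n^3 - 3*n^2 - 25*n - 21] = 6*n - 6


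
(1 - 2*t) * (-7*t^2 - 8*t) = 14*t^3 + 9*t^2 - 8*t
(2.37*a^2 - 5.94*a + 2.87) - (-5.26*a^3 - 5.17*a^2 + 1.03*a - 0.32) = 5.26*a^3 + 7.54*a^2 - 6.97*a + 3.19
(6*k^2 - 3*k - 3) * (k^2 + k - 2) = 6*k^4 + 3*k^3 - 18*k^2 + 3*k + 6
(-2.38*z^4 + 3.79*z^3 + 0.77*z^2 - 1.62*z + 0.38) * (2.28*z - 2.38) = -5.4264*z^5 + 14.3056*z^4 - 7.2646*z^3 - 5.5262*z^2 + 4.722*z - 0.9044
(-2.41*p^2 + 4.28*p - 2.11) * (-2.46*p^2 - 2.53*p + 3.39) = 5.9286*p^4 - 4.4315*p^3 - 13.8077*p^2 + 19.8475*p - 7.1529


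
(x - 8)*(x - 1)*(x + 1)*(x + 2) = x^4 - 6*x^3 - 17*x^2 + 6*x + 16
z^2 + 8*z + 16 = (z + 4)^2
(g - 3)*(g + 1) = g^2 - 2*g - 3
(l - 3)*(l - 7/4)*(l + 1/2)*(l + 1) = l^4 - 13*l^3/4 - 11*l^2/8 + 11*l/2 + 21/8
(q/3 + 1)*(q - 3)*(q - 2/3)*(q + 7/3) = q^4/3 + 5*q^3/9 - 95*q^2/27 - 5*q + 14/3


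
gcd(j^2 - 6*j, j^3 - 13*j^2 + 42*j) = j^2 - 6*j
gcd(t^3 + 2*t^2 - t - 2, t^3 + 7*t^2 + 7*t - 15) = t - 1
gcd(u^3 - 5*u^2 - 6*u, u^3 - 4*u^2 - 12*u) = u^2 - 6*u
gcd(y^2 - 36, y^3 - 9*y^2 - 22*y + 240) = y - 6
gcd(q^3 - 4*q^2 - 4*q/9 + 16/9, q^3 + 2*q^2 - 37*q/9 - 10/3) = q + 2/3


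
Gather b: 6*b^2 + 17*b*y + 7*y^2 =6*b^2 + 17*b*y + 7*y^2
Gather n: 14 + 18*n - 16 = 18*n - 2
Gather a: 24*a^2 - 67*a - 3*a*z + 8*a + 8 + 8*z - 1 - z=24*a^2 + a*(-3*z - 59) + 7*z + 7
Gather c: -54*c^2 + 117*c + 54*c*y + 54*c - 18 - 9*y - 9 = -54*c^2 + c*(54*y + 171) - 9*y - 27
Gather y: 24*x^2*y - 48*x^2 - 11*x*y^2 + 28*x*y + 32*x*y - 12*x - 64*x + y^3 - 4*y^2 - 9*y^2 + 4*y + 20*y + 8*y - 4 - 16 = -48*x^2 - 76*x + y^3 + y^2*(-11*x - 13) + y*(24*x^2 + 60*x + 32) - 20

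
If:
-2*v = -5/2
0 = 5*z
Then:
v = 5/4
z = 0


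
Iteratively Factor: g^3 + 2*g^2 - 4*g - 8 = (g + 2)*(g^2 - 4) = (g - 2)*(g + 2)*(g + 2)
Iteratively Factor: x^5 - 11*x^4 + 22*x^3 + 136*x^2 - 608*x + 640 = (x + 4)*(x^4 - 15*x^3 + 82*x^2 - 192*x + 160) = (x - 2)*(x + 4)*(x^3 - 13*x^2 + 56*x - 80) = (x - 4)*(x - 2)*(x + 4)*(x^2 - 9*x + 20) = (x - 4)^2*(x - 2)*(x + 4)*(x - 5)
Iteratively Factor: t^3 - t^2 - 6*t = (t)*(t^2 - t - 6) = t*(t - 3)*(t + 2)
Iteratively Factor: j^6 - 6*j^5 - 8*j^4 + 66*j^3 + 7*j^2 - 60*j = (j + 1)*(j^5 - 7*j^4 - j^3 + 67*j^2 - 60*j) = j*(j + 1)*(j^4 - 7*j^3 - j^2 + 67*j - 60) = j*(j - 5)*(j + 1)*(j^3 - 2*j^2 - 11*j + 12) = j*(j - 5)*(j - 1)*(j + 1)*(j^2 - j - 12) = j*(j - 5)*(j - 4)*(j - 1)*(j + 1)*(j + 3)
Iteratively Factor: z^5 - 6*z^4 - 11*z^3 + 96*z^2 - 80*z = (z - 4)*(z^4 - 2*z^3 - 19*z^2 + 20*z) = (z - 5)*(z - 4)*(z^3 + 3*z^2 - 4*z) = (z - 5)*(z - 4)*(z - 1)*(z^2 + 4*z) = z*(z - 5)*(z - 4)*(z - 1)*(z + 4)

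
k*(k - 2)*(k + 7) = k^3 + 5*k^2 - 14*k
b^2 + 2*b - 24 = (b - 4)*(b + 6)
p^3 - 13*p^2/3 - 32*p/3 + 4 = (p - 6)*(p - 1/3)*(p + 2)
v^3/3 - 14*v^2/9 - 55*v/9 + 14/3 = (v/3 + 1)*(v - 7)*(v - 2/3)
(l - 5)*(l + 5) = l^2 - 25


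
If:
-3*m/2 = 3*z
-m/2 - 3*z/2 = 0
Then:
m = 0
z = 0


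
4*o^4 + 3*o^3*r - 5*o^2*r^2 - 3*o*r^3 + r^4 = (-4*o + r)*(-o + r)*(o + r)^2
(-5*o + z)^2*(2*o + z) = 50*o^3 + 5*o^2*z - 8*o*z^2 + z^3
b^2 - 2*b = b*(b - 2)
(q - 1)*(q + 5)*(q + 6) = q^3 + 10*q^2 + 19*q - 30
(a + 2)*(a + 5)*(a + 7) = a^3 + 14*a^2 + 59*a + 70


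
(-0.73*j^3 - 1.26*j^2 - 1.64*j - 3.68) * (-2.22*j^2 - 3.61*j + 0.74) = 1.6206*j^5 + 5.4325*j^4 + 7.6492*j^3 + 13.1576*j^2 + 12.0712*j - 2.7232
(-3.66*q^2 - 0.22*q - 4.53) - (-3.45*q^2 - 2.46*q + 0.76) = -0.21*q^2 + 2.24*q - 5.29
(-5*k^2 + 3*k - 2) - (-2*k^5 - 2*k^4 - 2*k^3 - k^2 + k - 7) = 2*k^5 + 2*k^4 + 2*k^3 - 4*k^2 + 2*k + 5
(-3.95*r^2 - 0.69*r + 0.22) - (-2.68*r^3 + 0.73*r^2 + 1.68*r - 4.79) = 2.68*r^3 - 4.68*r^2 - 2.37*r + 5.01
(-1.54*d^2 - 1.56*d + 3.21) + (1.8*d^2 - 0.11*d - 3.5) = 0.26*d^2 - 1.67*d - 0.29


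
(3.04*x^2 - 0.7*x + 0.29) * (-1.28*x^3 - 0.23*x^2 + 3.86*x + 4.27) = -3.8912*x^5 + 0.1968*x^4 + 11.5242*x^3 + 10.2121*x^2 - 1.8696*x + 1.2383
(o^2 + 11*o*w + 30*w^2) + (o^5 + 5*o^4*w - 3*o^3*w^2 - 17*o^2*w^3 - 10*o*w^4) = o^5 + 5*o^4*w - 3*o^3*w^2 - 17*o^2*w^3 + o^2 - 10*o*w^4 + 11*o*w + 30*w^2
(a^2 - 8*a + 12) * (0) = 0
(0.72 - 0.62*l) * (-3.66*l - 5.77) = 2.2692*l^2 + 0.9422*l - 4.1544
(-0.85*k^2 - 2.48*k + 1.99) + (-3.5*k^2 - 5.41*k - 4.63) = -4.35*k^2 - 7.89*k - 2.64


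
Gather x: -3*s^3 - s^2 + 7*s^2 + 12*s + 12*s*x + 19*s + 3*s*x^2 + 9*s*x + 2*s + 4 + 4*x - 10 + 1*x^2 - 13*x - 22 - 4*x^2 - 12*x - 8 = -3*s^3 + 6*s^2 + 33*s + x^2*(3*s - 3) + x*(21*s - 21) - 36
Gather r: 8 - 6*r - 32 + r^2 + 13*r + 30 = r^2 + 7*r + 6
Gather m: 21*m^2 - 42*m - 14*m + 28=21*m^2 - 56*m + 28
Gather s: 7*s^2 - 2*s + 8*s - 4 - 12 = 7*s^2 + 6*s - 16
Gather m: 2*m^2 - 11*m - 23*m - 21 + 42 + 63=2*m^2 - 34*m + 84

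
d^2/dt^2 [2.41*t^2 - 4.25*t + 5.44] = 4.82000000000000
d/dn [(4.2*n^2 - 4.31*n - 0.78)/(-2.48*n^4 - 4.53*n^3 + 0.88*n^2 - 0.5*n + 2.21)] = (20.832*n^5 - 13.0404*n^4 - 46.7862*n^3 - 8.9074*n^2 + 19.9368*n - 9.9151)/(6.1504*n^8 + 22.4688*n^7 + 16.1561*n^6 - 5.4928*n^5 - 5.6572*n^4 - 20.9026*n^3 + 4.1396*n^2 - 2.21*n + 4.8841)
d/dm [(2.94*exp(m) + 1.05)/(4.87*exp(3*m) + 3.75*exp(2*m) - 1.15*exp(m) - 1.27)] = (-(2.94*exp(m) + 1.05)*(14.61*exp(2*m) + 7.5*exp(m) - 1.15) + 14.3178*exp(3*m) + 11.025*exp(2*m) - 3.381*exp(m) - 3.7338)*exp(m)/(4.87*exp(3*m) + 3.75*exp(2*m) - 1.15*exp(m) - 1.27)^2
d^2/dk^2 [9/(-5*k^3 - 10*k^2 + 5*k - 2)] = 90*((3*k + 2)*(5*k^3 + 10*k^2 - 5*k + 2) - 5*(3*k^2 + 4*k - 1)^2)/(5*k^3 + 10*k^2 - 5*k + 2)^3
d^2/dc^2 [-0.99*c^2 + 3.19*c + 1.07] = -1.98000000000000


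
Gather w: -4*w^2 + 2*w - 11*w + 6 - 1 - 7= -4*w^2 - 9*w - 2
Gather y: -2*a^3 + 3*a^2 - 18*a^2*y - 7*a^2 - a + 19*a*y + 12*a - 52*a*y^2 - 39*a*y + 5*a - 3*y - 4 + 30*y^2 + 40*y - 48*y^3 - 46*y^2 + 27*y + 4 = -2*a^3 - 4*a^2 + 16*a - 48*y^3 + y^2*(-52*a - 16) + y*(-18*a^2 - 20*a + 64)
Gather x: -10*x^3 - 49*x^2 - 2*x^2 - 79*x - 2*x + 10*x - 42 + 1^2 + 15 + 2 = -10*x^3 - 51*x^2 - 71*x - 24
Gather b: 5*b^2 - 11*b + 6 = 5*b^2 - 11*b + 6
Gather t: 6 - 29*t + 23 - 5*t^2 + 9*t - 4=-5*t^2 - 20*t + 25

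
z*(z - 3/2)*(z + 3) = z^3 + 3*z^2/2 - 9*z/2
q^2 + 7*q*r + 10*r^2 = (q + 2*r)*(q + 5*r)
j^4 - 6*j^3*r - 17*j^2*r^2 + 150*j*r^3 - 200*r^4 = (j - 5*r)*(j - 4*r)*(j - 2*r)*(j + 5*r)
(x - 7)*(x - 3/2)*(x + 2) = x^3 - 13*x^2/2 - 13*x/2 + 21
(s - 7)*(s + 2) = s^2 - 5*s - 14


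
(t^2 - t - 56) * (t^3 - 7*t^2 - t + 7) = t^5 - 8*t^4 - 50*t^3 + 400*t^2 + 49*t - 392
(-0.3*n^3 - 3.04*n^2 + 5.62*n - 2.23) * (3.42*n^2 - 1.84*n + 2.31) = -1.026*n^5 - 9.8448*n^4 + 24.121*n^3 - 24.9898*n^2 + 17.0854*n - 5.1513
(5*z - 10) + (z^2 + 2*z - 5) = z^2 + 7*z - 15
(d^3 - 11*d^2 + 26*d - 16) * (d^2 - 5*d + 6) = d^5 - 16*d^4 + 87*d^3 - 212*d^2 + 236*d - 96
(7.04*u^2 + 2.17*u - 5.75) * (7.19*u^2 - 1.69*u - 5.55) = 50.6176*u^4 + 3.7047*u^3 - 84.0818*u^2 - 2.326*u + 31.9125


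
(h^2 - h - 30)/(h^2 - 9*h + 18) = (h + 5)/(h - 3)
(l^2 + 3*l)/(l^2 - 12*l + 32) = l*(l + 3)/(l^2 - 12*l + 32)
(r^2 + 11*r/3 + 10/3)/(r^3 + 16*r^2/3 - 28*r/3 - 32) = (3*r + 5)/(3*r^2 + 10*r - 48)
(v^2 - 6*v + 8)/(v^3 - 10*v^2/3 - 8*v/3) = 3*(v - 2)/(v*(3*v + 2))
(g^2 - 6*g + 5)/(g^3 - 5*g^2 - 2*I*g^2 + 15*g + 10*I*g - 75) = (g - 1)/(g^2 - 2*I*g + 15)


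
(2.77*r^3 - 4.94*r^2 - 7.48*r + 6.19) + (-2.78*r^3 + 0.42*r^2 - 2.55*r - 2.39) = -0.00999999999999979*r^3 - 4.52*r^2 - 10.03*r + 3.8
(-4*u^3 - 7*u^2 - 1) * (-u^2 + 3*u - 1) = 4*u^5 - 5*u^4 - 17*u^3 + 8*u^2 - 3*u + 1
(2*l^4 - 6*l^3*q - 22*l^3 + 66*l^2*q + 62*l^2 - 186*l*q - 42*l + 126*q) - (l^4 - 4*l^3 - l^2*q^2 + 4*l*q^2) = l^4 - 6*l^3*q - 18*l^3 + l^2*q^2 + 66*l^2*q + 62*l^2 - 4*l*q^2 - 186*l*q - 42*l + 126*q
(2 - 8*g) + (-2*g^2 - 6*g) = -2*g^2 - 14*g + 2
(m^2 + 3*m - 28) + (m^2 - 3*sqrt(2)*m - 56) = 2*m^2 - 3*sqrt(2)*m + 3*m - 84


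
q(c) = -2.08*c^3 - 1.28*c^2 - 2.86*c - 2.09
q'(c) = -6.24*c^2 - 2.56*c - 2.86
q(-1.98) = 14.70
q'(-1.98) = -22.25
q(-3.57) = 86.45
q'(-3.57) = -73.25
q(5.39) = -380.40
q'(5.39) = -197.94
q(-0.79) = 0.40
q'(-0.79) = -4.73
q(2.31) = -41.17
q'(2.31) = -42.07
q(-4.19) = 140.43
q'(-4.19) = -101.68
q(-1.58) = 7.44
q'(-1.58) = -14.39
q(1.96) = -28.27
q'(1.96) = -31.85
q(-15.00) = 6772.81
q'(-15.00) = -1368.46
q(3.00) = -78.35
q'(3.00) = -66.70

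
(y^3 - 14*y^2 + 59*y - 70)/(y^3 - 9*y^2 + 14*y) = (y - 5)/y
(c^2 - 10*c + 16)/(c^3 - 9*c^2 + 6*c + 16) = 1/(c + 1)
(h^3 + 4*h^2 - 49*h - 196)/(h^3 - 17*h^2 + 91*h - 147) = (h^2 + 11*h + 28)/(h^2 - 10*h + 21)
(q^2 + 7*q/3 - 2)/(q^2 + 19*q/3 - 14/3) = (q + 3)/(q + 7)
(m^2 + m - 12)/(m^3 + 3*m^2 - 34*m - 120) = (m - 3)/(m^2 - m - 30)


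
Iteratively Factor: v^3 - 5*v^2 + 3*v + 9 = (v - 3)*(v^2 - 2*v - 3) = (v - 3)*(v + 1)*(v - 3)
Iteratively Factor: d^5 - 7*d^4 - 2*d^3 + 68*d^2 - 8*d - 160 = (d - 2)*(d^4 - 5*d^3 - 12*d^2 + 44*d + 80) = (d - 2)*(d + 2)*(d^3 - 7*d^2 + 2*d + 40) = (d - 4)*(d - 2)*(d + 2)*(d^2 - 3*d - 10) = (d - 4)*(d - 2)*(d + 2)^2*(d - 5)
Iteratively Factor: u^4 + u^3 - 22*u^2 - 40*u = (u + 4)*(u^3 - 3*u^2 - 10*u) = u*(u + 4)*(u^2 - 3*u - 10) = u*(u - 5)*(u + 4)*(u + 2)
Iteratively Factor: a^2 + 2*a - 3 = (a - 1)*(a + 3)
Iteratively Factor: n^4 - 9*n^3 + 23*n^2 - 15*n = (n - 1)*(n^3 - 8*n^2 + 15*n) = n*(n - 1)*(n^2 - 8*n + 15) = n*(n - 3)*(n - 1)*(n - 5)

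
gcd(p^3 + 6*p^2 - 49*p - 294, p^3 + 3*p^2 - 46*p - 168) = p^2 - p - 42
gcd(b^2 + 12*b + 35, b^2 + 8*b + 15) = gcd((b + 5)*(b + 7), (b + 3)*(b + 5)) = b + 5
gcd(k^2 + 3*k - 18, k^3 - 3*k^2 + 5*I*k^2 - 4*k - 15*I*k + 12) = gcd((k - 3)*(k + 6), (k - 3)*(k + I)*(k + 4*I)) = k - 3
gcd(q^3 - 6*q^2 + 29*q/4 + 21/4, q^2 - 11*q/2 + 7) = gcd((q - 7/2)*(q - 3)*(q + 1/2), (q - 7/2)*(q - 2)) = q - 7/2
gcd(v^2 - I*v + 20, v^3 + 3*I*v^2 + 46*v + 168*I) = v + 4*I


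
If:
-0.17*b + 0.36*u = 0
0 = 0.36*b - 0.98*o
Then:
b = 2.11764705882353*u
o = 0.777911164465786*u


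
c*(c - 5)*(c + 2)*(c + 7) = c^4 + 4*c^3 - 31*c^2 - 70*c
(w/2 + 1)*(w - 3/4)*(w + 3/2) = w^3/2 + 11*w^2/8 + 3*w/16 - 9/8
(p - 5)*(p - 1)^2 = p^3 - 7*p^2 + 11*p - 5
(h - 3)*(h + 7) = h^2 + 4*h - 21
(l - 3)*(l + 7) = l^2 + 4*l - 21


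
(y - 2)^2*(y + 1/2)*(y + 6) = y^4 + 5*y^3/2 - 19*y^2 + 14*y + 12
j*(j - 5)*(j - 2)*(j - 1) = j^4 - 8*j^3 + 17*j^2 - 10*j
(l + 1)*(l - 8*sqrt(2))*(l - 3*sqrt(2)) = l^3 - 11*sqrt(2)*l^2 + l^2 - 11*sqrt(2)*l + 48*l + 48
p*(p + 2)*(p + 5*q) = p^3 + 5*p^2*q + 2*p^2 + 10*p*q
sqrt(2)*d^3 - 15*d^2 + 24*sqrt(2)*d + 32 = (d - 4*sqrt(2))^2*(sqrt(2)*d + 1)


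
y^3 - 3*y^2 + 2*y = y*(y - 2)*(y - 1)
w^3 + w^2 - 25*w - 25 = (w - 5)*(w + 1)*(w + 5)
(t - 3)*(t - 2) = t^2 - 5*t + 6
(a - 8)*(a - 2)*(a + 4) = a^3 - 6*a^2 - 24*a + 64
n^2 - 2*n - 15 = (n - 5)*(n + 3)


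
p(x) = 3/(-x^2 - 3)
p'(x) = 6*x/(-x^2 - 3)^2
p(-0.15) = -0.99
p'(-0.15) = -0.10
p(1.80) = -0.48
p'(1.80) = 0.28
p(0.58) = -0.90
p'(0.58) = 0.31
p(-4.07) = -0.15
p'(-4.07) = -0.06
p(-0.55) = -0.91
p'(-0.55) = -0.30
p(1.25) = -0.66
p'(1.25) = 0.36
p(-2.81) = -0.28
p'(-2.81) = -0.14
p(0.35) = -0.96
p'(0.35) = 0.22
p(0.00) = -1.00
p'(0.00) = 0.00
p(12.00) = -0.02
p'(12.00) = 0.00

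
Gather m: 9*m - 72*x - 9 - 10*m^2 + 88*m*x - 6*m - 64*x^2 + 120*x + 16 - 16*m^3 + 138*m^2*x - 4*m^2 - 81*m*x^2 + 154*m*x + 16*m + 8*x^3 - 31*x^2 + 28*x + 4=-16*m^3 + m^2*(138*x - 14) + m*(-81*x^2 + 242*x + 19) + 8*x^3 - 95*x^2 + 76*x + 11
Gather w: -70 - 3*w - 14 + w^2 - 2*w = w^2 - 5*w - 84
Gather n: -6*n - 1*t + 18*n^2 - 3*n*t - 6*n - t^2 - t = 18*n^2 + n*(-3*t - 12) - t^2 - 2*t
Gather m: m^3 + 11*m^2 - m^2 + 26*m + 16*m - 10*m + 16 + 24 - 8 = m^3 + 10*m^2 + 32*m + 32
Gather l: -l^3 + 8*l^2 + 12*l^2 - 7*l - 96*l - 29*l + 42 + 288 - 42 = -l^3 + 20*l^2 - 132*l + 288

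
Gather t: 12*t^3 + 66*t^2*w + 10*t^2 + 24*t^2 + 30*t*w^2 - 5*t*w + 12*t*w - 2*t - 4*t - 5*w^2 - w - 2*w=12*t^3 + t^2*(66*w + 34) + t*(30*w^2 + 7*w - 6) - 5*w^2 - 3*w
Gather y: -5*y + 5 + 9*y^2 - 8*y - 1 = 9*y^2 - 13*y + 4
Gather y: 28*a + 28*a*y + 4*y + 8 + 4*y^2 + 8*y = 28*a + 4*y^2 + y*(28*a + 12) + 8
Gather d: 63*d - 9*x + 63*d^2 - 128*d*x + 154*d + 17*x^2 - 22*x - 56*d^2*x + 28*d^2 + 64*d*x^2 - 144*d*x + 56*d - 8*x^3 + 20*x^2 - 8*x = d^2*(91 - 56*x) + d*(64*x^2 - 272*x + 273) - 8*x^3 + 37*x^2 - 39*x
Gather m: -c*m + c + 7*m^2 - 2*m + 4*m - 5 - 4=c + 7*m^2 + m*(2 - c) - 9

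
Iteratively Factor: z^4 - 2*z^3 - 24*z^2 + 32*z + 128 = (z - 4)*(z^3 + 2*z^2 - 16*z - 32) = (z - 4)*(z + 4)*(z^2 - 2*z - 8) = (z - 4)*(z + 2)*(z + 4)*(z - 4)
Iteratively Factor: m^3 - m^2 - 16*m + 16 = (m - 4)*(m^2 + 3*m - 4) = (m - 4)*(m + 4)*(m - 1)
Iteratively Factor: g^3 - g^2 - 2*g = (g + 1)*(g^2 - 2*g) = g*(g + 1)*(g - 2)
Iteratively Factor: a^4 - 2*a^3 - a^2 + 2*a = (a)*(a^3 - 2*a^2 - a + 2) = a*(a + 1)*(a^2 - 3*a + 2) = a*(a - 2)*(a + 1)*(a - 1)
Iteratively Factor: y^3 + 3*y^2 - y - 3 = (y + 3)*(y^2 - 1) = (y - 1)*(y + 3)*(y + 1)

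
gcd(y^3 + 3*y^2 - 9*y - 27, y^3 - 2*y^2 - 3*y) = y - 3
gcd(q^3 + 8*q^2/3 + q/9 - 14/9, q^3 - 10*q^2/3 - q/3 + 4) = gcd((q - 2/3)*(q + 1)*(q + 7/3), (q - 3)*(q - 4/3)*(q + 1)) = q + 1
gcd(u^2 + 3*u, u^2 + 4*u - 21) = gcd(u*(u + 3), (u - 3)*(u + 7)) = 1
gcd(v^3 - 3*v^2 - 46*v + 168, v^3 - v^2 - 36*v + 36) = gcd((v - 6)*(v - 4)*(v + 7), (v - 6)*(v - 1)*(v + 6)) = v - 6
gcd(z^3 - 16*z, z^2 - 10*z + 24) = z - 4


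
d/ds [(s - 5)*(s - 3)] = 2*s - 8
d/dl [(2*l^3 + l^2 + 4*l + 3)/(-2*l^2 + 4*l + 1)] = 2*(-2*l^4 + 8*l^3 + 9*l^2 + 7*l - 4)/(4*l^4 - 16*l^3 + 12*l^2 + 8*l + 1)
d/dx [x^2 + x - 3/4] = 2*x + 1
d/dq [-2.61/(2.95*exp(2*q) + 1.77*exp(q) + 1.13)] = (15.399*exp(q) + 4.6197)*exp(q)/(2.95*exp(2*q) + 1.77*exp(q) + 1.13)^2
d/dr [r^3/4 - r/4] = 3*r^2/4 - 1/4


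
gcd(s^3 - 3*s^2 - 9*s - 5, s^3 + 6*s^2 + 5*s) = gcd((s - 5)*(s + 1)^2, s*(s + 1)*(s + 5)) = s + 1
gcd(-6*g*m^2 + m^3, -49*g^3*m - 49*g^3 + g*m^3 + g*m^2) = 1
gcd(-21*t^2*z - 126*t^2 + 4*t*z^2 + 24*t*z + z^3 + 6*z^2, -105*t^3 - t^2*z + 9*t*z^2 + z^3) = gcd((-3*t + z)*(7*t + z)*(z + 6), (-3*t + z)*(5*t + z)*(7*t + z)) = -21*t^2 + 4*t*z + z^2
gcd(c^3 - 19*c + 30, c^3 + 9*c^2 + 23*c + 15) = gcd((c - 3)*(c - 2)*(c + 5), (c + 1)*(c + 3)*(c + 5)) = c + 5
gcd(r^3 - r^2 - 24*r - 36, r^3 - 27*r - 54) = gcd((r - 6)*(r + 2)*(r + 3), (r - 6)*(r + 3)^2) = r^2 - 3*r - 18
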